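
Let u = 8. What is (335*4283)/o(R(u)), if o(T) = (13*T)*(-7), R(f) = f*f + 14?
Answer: -1434805/7098 ≈ -202.14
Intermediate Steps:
R(f) = 14 + f² (R(f) = f² + 14 = 14 + f²)
o(T) = -91*T
(335*4283)/o(R(u)) = (335*4283)/((-91*(14 + 8²))) = 1434805/((-91*(14 + 64))) = 1434805/((-91*78)) = 1434805/(-7098) = 1434805*(-1/7098) = -1434805/7098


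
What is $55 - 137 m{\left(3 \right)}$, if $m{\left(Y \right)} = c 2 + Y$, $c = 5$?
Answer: $-1726$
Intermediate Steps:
$m{\left(Y \right)} = 10 + Y$ ($m{\left(Y \right)} = 5 \cdot 2 + Y = 10 + Y$)
$55 - 137 m{\left(3 \right)} = 55 - 137 \left(10 + 3\right) = 55 - 1781 = -1726$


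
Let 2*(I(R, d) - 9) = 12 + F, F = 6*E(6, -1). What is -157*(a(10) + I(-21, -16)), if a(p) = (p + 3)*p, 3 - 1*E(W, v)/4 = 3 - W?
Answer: -34069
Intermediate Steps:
E(W, v) = 4*W (E(W, v) = 12 - 4*(3 - W) = 12 + (-12 + 4*W) = 4*W)
F = 144 (F = 6*(4*6) = 6*24 = 144)
I(R, d) = 87 (I(R, d) = 9 + (12 + 144)/2 = 9 + (½)*156 = 9 + 78 = 87)
a(p) = p*(3 + p) (a(p) = (3 + p)*p = p*(3 + p))
-157*(a(10) + I(-21, -16)) = -157*(10*(3 + 10) + 87) = -157*(10*13 + 87) = -157*(130 + 87) = -157*217 = -34069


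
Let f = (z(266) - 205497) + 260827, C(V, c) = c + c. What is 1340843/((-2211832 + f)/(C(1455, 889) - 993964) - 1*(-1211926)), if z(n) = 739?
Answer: 1330365652798/1202458165999 ≈ 1.1064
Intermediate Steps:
C(V, c) = 2*c
f = 56069 (f = (739 - 205497) + 260827 = -204758 + 260827 = 56069)
1340843/((-2211832 + f)/(C(1455, 889) - 993964) - 1*(-1211926)) = 1340843/((-2211832 + 56069)/(2*889 - 993964) - 1*(-1211926)) = 1340843/(-2155763/(1778 - 993964) + 1211926) = 1340843/(-2155763/(-992186) + 1211926) = 1340843/(-2155763*(-1/992186) + 1211926) = 1340843/(2155763/992186 + 1211926) = 1340843/(1202458165999/992186) = 1340843*(992186/1202458165999) = 1330365652798/1202458165999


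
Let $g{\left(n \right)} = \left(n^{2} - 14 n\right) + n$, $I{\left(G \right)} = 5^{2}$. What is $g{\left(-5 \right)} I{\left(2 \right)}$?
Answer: $2250$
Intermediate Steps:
$I{\left(G \right)} = 25$
$g{\left(n \right)} = n^{2} - 13 n$
$g{\left(-5 \right)} I{\left(2 \right)} = - 5 \left(-13 - 5\right) 25 = \left(-5\right) \left(-18\right) 25 = 90 \cdot 25 = 2250$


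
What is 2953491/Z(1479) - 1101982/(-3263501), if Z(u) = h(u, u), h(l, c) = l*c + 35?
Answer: 12049280009423/7138830113476 ≈ 1.6879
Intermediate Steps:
h(l, c) = 35 + c*l (h(l, c) = c*l + 35 = 35 + c*l)
Z(u) = 35 + u**2 (Z(u) = 35 + u*u = 35 + u**2)
2953491/Z(1479) - 1101982/(-3263501) = 2953491/(35 + 1479**2) - 1101982/(-3263501) = 2953491/(35 + 2187441) - 1101982*(-1/3263501) = 2953491/2187476 + 1101982/3263501 = 12049280009423/7138830113476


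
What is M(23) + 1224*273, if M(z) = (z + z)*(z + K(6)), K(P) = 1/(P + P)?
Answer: 2011283/6 ≈ 3.3521e+5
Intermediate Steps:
K(P) = 1/(2*P)
M(z) = 2*z*(1/12 + z) (M(z) = (z + z)*(z + (½)/6) = (2*z)*(z + (½)*(⅙)) = (2*z)*(z + 1/12) = (2*z)*(1/12 + z) = 2*z*(1/12 + z))
M(23) + 1224*273 = (⅙)*23*(1 + 12*23) + 1224*273 = (⅙)*23*(1 + 276) + 334152 = (⅙)*23*277 + 334152 = 6371/6 + 334152 = 2011283/6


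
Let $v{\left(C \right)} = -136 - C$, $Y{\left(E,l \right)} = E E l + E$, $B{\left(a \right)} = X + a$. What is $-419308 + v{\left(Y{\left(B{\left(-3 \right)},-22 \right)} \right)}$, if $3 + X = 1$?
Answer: $-418889$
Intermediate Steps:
$X = -2$ ($X = -3 + 1 = -2$)
$B{\left(a \right)} = -2 + a$
$Y{\left(E,l \right)} = E + l E^{2}$ ($Y{\left(E,l \right)} = E^{2} l + E = l E^{2} + E = E + l E^{2}$)
$-419308 + v{\left(Y{\left(B{\left(-3 \right)},-22 \right)} \right)} = -419308 - \left(136 + \left(-2 - 3\right) \left(1 + \left(-2 - 3\right) \left(-22\right)\right)\right) = -419308 - \left(136 - 5 \left(1 - -110\right)\right) = -419308 - \left(136 - 5 \left(1 + 110\right)\right) = -419308 - \left(136 - 555\right) = -419308 - -419 = -419308 + \left(-136 + 555\right) = -419308 + 419 = -418889$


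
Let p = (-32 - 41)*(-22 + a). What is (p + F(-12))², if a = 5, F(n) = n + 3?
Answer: 1517824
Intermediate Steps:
F(n) = 3 + n
p = 1241 (p = (-32 - 41)*(-22 + 5) = -73*(-17) = 1241)
(p + F(-12))² = (1241 + (3 - 12))² = (1241 - 9)² = 1232² = 1517824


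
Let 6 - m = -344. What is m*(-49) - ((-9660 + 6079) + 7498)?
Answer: -21067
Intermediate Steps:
m = 350 (m = 6 - 1*(-344) = 6 + 344 = 350)
m*(-49) - ((-9660 + 6079) + 7498) = 350*(-49) - ((-9660 + 6079) + 7498) = -17150 - (-3581 + 7498) = -17150 - 1*3917 = -17150 - 3917 = -21067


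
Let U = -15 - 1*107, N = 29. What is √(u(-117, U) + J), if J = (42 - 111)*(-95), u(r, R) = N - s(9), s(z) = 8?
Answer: 4*√411 ≈ 81.093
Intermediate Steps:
U = -122 (U = -15 - 107 = -122)
u(r, R) = 21 (u(r, R) = 29 - 1*8 = 29 - 8 = 21)
J = 6555 (J = -69*(-95) = 6555)
√(u(-117, U) + J) = √(21 + 6555) = √6576 = 4*√411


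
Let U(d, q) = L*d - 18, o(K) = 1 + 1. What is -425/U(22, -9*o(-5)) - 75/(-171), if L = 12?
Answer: -6025/4674 ≈ -1.2890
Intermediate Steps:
o(K) = 2
U(d, q) = -18 + 12*d (U(d, q) = 12*d - 18 = -18 + 12*d)
-425/U(22, -9*o(-5)) - 75/(-171) = -425/(-18 + 12*22) - 75/(-171) = -425/(-18 + 264) - 75*(-1/171) = -425/246 + 25/57 = -6025/4674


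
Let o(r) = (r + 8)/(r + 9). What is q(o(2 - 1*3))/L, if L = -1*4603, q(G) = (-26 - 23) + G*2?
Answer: 189/18412 ≈ 0.010265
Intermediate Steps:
o(r) = (8 + r)/(9 + r)
q(G) = -49 + 2*G
L = -4603
q(o(2 - 1*3))/L = (-49 + 2*((8 + (2 - 1*3))/(9 + (2 - 1*3))))/(-4603) = (-49 + 2*((8 + (2 - 3))/(9 + (2 - 3))))*(-1/4603) = (-49 + 2*((8 - 1)/(9 - 1)))*(-1/4603) = (-49 + 2*(7/8))*(-1/4603) = (-49 + 7/4)*(-1/4603) = -189/4*(-1/4603) = 189/18412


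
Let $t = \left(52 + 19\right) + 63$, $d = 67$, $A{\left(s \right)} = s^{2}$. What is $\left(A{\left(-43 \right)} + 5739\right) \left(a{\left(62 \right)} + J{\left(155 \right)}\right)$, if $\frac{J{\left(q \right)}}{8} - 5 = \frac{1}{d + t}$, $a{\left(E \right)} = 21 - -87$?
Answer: $\frac{225788528}{201} \approx 1.1233 \cdot 10^{6}$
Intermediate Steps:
$t = 134$ ($t = 71 + 63 = 134$)
$a{\left(E \right)} = 108$ ($a{\left(E \right)} = 21 + 87 = 108$)
$J{\left(q \right)} = \frac{8048}{201}$ ($J{\left(q \right)} = 40 + \frac{8}{67 + 134} = 40 + \frac{8}{201} = \frac{8048}{201}$)
$\left(A{\left(-43 \right)} + 5739\right) \left(a{\left(62 \right)} + J{\left(155 \right)}\right) = \left(\left(-43\right)^{2} + 5739\right) \left(108 + \frac{8048}{201}\right) = \left(1849 + 5739\right) \frac{29756}{201} = 7588 \cdot \frac{29756}{201} = \frac{225788528}{201}$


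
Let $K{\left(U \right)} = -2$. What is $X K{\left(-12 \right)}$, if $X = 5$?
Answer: $-10$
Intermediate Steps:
$X K{\left(-12 \right)} = 5 \left(-2\right) = -10$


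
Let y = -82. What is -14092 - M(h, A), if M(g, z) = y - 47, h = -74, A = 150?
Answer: -13963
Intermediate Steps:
M(g, z) = -129 (M(g, z) = -82 - 47 = -129)
-14092 - M(h, A) = -14092 - 1*(-129) = -14092 + 129 = -13963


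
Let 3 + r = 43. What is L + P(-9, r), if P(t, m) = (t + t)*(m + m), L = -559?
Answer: -1999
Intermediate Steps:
r = 40 (r = -3 + 43 = 40)
P(t, m) = 4*m*t (P(t, m) = (2*t)*(2*m) = 4*m*t)
L + P(-9, r) = -559 + 4*40*(-9) = -559 - 1440 = -1999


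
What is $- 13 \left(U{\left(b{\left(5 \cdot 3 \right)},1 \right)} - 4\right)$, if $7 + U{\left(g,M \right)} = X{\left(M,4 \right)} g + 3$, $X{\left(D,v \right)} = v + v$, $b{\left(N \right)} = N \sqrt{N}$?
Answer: $104 - 1560 \sqrt{15} \approx -5937.9$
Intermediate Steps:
$b{\left(N \right)} = N^{\frac{3}{2}}$
$X{\left(D,v \right)} = 2 v$
$U{\left(g,M \right)} = -4 + 8 g$ ($U{\left(g,M \right)} = -7 + \left(2 \cdot 4 g + 3\right) = -7 + \left(8 g + 3\right) = -7 + \left(3 + 8 g\right) = -4 + 8 g$)
$- 13 \left(U{\left(b{\left(5 \cdot 3 \right)},1 \right)} - 4\right) = - 13 \left(\left(-4 + 8 \left(5 \cdot 3\right)^{\frac{3}{2}}\right) - 4\right) = - 13 \left(\left(-4 + 8 \cdot 15^{\frac{3}{2}}\right) - 4\right) = - 13 \left(\left(-4 + 8 \cdot 15 \sqrt{15}\right) - 4\right) = - 13 \left(\left(-4 + 120 \sqrt{15}\right) - 4\right) = - 13 \left(-8 + 120 \sqrt{15}\right) = 104 - 1560 \sqrt{15}$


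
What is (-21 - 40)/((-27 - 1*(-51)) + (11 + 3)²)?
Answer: -61/220 ≈ -0.27727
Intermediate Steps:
(-21 - 40)/((-27 - 1*(-51)) + (11 + 3)²) = -61/((-27 + 51) + 14²) = -61/(24 + 196) = -61/220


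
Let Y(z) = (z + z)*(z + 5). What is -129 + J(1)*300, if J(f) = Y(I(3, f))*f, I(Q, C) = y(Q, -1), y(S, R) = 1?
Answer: 3471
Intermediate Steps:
I(Q, C) = 1
Y(z) = 2*z*(5 + z) (Y(z) = (2*z)*(5 + z) = 2*z*(5 + z))
J(f) = 12*f (J(f) = (2*1*(5 + 1))*f = (2*1*6)*f = 12*f)
-129 + J(1)*300 = -129 + (12*1)*300 = -129 + 12*300 = -129 + 3600 = 3471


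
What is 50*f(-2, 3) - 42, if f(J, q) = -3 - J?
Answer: -92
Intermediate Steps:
50*f(-2, 3) - 42 = 50*(-3 - 1*(-2)) - 42 = 50*(-3 + 2) - 42 = 50*(-1) - 42 = -50 - 42 = -92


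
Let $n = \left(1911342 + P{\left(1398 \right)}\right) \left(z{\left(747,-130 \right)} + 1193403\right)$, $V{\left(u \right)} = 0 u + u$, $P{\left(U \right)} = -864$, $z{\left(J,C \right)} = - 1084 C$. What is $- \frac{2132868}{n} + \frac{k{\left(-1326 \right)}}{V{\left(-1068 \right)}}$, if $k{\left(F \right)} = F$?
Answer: $\frac{93895276182095}{75626110513022} \approx 1.2416$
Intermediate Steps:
$V{\left(u \right)} = u$ ($V{\left(u \right)} = 0 + u = u$)
$n = 2549194736394$ ($n = \left(1911342 - 864\right) \left(\left(-1084\right) \left(-130\right) + 1193403\right) = 1910478 \left(140920 + 1193403\right) = 1910478 \cdot 1334323 = 2549194736394$)
$- \frac{2132868}{n} + \frac{k{\left(-1326 \right)}}{V{\left(-1068 \right)}} = - \frac{2132868}{2549194736394} - \frac{1326}{-1068} = \left(-2132868\right) \frac{1}{2549194736394} - - \frac{221}{178} = - \frac{355478}{424865789399} + \frac{221}{178} = \frac{93895276182095}{75626110513022}$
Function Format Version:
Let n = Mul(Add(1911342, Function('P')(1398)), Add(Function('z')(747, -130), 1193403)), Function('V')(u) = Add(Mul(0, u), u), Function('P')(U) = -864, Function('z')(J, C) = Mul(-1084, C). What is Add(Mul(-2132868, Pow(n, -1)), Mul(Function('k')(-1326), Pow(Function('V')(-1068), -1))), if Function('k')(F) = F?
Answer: Rational(93895276182095, 75626110513022) ≈ 1.2416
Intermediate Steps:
Function('V')(u) = u (Function('V')(u) = Add(0, u) = u)
n = 2549194736394 (n = Mul(Add(1911342, -864), Add(Mul(-1084, -130), 1193403)) = Mul(1910478, Add(140920, 1193403)) = Mul(1910478, 1334323) = 2549194736394)
Add(Mul(-2132868, Pow(n, -1)), Mul(Function('k')(-1326), Pow(Function('V')(-1068), -1))) = Add(Mul(-2132868, Pow(2549194736394, -1)), Mul(-1326, Pow(-1068, -1))) = Add(Mul(-2132868, Rational(1, 2549194736394)), Mul(-1326, Rational(-1, 1068))) = Add(Rational(-355478, 424865789399), Rational(221, 178)) = Rational(93895276182095, 75626110513022)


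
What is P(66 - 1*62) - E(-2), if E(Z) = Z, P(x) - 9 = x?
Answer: 15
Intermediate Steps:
P(x) = 9 + x
P(66 - 1*62) - E(-2) = (9 + (66 - 1*62)) - 1*(-2) = (9 + (66 - 62)) + 2 = (9 + 4) + 2 = 13 + 2 = 15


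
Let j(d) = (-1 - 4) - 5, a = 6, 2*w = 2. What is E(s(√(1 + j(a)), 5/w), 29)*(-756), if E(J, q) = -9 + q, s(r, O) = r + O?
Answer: -15120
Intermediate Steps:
w = 1 (w = (½)*2 = 1)
j(d) = -10 (j(d) = -5 - 5 = -10)
s(r, O) = O + r
E(s(√(1 + j(a)), 5/w), 29)*(-756) = (-9 + 29)*(-756) = 20*(-756) = -15120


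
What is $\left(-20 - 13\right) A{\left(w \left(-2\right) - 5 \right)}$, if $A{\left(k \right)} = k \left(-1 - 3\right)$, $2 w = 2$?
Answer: $-924$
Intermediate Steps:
$w = 1$ ($w = \frac{1}{2} \cdot 2 = 1$)
$A{\left(k \right)} = - 4 k$ ($A{\left(k \right)} = k \left(-4\right) = - 4 k$)
$\left(-20 - 13\right) A{\left(w \left(-2\right) - 5 \right)} = \left(-20 - 13\right) \left(- 4 \left(1 \left(-2\right) - 5\right)\right) = - 33 \left(- 4 \left(-2 - 5\right)\right) = - 33 \left(\left(-4\right) \left(-7\right)\right) = \left(-33\right) 28 = -924$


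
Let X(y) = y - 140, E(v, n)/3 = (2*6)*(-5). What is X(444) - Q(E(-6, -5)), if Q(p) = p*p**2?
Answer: 5832304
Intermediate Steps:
E(v, n) = -180 (E(v, n) = 3*((2*6)*(-5)) = 3*(12*(-5)) = 3*(-60) = -180)
X(y) = -140 + y
Q(p) = p**3
X(444) - Q(E(-6, -5)) = (-140 + 444) - 1*(-180)**3 = 304 - 1*(-5832000) = 304 + 5832000 = 5832304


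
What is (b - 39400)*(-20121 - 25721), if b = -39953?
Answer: 3637700226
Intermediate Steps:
(b - 39400)*(-20121 - 25721) = (-39953 - 39400)*(-20121 - 25721) = -79353*(-45842) = 3637700226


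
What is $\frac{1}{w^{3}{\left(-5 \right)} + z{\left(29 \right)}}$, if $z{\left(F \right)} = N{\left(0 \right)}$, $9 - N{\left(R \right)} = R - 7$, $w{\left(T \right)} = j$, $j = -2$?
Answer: $\frac{1}{8} \approx 0.125$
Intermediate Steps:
$w{\left(T \right)} = -2$
$N{\left(R \right)} = 16 - R$ ($N{\left(R \right)} = 9 - \left(R - 7\right) = 9 - \left(-7 + R\right) = 16 - R$)
$z{\left(F \right)} = 16$ ($z{\left(F \right)} = 16 - 0 = 16 + 0 = 16$)
$\frac{1}{w^{3}{\left(-5 \right)} + z{\left(29 \right)}} = \frac{1}{\left(-2\right)^{3} + 16} = \frac{1}{-8 + 16} = \frac{1}{8}$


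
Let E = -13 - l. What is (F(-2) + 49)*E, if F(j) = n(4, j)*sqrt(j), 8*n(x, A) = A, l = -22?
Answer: 441 - 9*I*sqrt(2)/4 ≈ 441.0 - 3.182*I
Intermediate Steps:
n(x, A) = A/8
F(j) = j**(3/2)/8 (F(j) = (j/8)*sqrt(j) = j**(3/2)/8)
E = 9 (E = -13 - 1*(-22) = -13 + 22 = 9)
(F(-2) + 49)*E = ((-2)**(3/2)/8 + 49)*9 = ((-2*I*sqrt(2))/8 + 49)*9 = (-I*sqrt(2)/4 + 49)*9 = (49 - I*sqrt(2)/4)*9 = 441 - 9*I*sqrt(2)/4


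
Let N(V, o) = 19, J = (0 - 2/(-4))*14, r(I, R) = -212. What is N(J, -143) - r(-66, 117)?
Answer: 231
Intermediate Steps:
J = 7 (J = (0 - 2*(-1/4))*14 = (0 + 1/2)*14 = (1/2)*14 = 7)
N(J, -143) - r(-66, 117) = 19 - 1*(-212) = 19 + 212 = 231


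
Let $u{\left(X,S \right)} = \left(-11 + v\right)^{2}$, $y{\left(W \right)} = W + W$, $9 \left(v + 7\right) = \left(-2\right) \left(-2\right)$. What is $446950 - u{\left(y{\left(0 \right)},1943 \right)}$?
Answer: $\frac{36177986}{81} \approx 4.4664 \cdot 10^{5}$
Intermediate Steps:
$v = - \frac{59}{9}$ ($v = -7 + \frac{\left(-2\right) \left(-2\right)}{9} = -7 + \frac{1}{9} \cdot 4 = -7 + \frac{4}{9} = - \frac{59}{9} \approx -6.5556$)
$y{\left(W \right)} = 2 W$
$u{\left(X,S \right)} = \frac{24964}{81}$ ($u{\left(X,S \right)} = \left(-11 - \frac{59}{9}\right)^{2} = \left(- \frac{158}{9}\right)^{2} = \frac{24964}{81}$)
$446950 - u{\left(y{\left(0 \right)},1943 \right)} = 446950 - \frac{24964}{81} = \frac{36177986}{81}$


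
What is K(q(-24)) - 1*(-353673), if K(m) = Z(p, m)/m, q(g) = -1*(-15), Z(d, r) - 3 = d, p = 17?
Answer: 1061023/3 ≈ 3.5367e+5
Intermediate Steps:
Z(d, r) = 3 + d
q(g) = 15
K(m) = 20/m (K(m) = (3 + 17)/m = 20/m)
K(q(-24)) - 1*(-353673) = 20/15 - 1*(-353673) = 20*(1/15) + 353673 = 4/3 + 353673 = 1061023/3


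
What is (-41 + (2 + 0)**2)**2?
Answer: 1369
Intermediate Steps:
(-41 + (2 + 0)**2)**2 = (-41 + 2**2)**2 = (-41 + 4)**2 = (-37)**2 = 1369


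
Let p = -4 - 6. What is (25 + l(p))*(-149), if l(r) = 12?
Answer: -5513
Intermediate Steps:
p = -10
(25 + l(p))*(-149) = (25 + 12)*(-149) = 37*(-149) = -5513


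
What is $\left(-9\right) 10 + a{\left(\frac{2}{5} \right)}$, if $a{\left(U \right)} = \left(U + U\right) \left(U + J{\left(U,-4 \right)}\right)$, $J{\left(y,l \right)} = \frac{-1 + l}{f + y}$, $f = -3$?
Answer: $- \frac{28646}{325} \approx -88.141$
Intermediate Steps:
$J{\left(y,l \right)} = \frac{-1 + l}{-3 + y}$
$a{\left(U \right)} = 2 U \left(U - \frac{5}{-3 + U}\right)$ ($a{\left(U \right)} = \left(U + U\right) \left(U + \frac{-1 - 4}{-3 + U}\right) = 2 U \left(U + \frac{1}{-3 + U} \left(-5\right)\right) = 2 U \left(U - \frac{5}{-3 + U}\right)$)
$\left(-9\right) 10 + a{\left(\frac{2}{5} \right)} = \left(-9\right) 10 + \frac{2 \cdot \frac{2}{5} \left(-5 + \frac{2}{5} \left(-3 + \frac{2}{5}\right)\right)}{-3 + \frac{2}{5}} = -90 + \frac{2 \cdot 2 \cdot \frac{1}{5} \left(-5 + 2 \cdot \frac{1}{5} \left(-3 + 2 \cdot \frac{1}{5}\right)\right)}{-3 + 2 \cdot \frac{1}{5}} = -90 + 2 \cdot \frac{2}{5} \frac{1}{-3 + \frac{2}{5}} \left(-5 + \frac{2 \left(-3 + \frac{2}{5}\right)}{5}\right) = -90 + 2 \cdot \frac{2}{5} \frac{1}{- \frac{13}{5}} \left(-5 + \frac{2}{5} \left(- \frac{13}{5}\right)\right) = -90 + 2 \cdot \frac{2}{5} \left(- \frac{5}{13}\right) \left(-5 - \frac{26}{25}\right) = -90 + 2 \cdot \frac{2}{5} \left(- \frac{5}{13}\right) \left(- \frac{151}{25}\right) = -90 + \frac{604}{325} = - \frac{28646}{325}$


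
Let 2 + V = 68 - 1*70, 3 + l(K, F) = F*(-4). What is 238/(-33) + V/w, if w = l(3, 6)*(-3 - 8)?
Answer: -2146/297 ≈ -7.2256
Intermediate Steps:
l(K, F) = -3 - 4*F (l(K, F) = -3 + F*(-4) = -3 - 4*F)
V = -4 (V = -2 + (68 - 1*70) = -2 + (68 - 70) = -2 - 2 = -4)
w = 297 (w = (-3 - 4*6)*(-3 - 8) = (-3 - 24)*(-11) = -27*(-11) = 297)
238/(-33) + V/w = 238/(-33) - 4/297 = 238*(-1/33) - 4*1/297 = -238/33 - 4/297 = -2146/297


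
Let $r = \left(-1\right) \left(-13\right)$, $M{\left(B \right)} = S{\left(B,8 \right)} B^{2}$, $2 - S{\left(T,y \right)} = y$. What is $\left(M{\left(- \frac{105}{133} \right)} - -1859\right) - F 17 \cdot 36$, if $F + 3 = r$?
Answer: $- \frac{1539571}{361} \approx -4264.7$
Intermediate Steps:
$S{\left(T,y \right)} = 2 - y$
$M{\left(B \right)} = - 6 B^{2}$ ($M{\left(B \right)} = \left(2 - 8\right) B^{2} = - 6 B^{2}$)
$r = 13$
$F = 10$ ($F = -3 + 13 = 10$)
$\left(M{\left(- \frac{105}{133} \right)} - -1859\right) - F 17 \cdot 36 = \left(- 6 \left(- \frac{105}{133}\right)^{2} - -1859\right) - 10 \cdot 17 \cdot 36 = \left(- 6 \left(\left(-105\right) \frac{1}{133}\right)^{2} + 1859\right) - 170 \cdot 36 = \left(- 6 \left(- \frac{15}{19}\right)^{2} + 1859\right) - 6120 = \left(\left(-6\right) \frac{225}{361} + 1859\right) - 6120 = \left(- \frac{1350}{361} + 1859\right) - 6120 = \frac{669749}{361} - 6120 = - \frac{1539571}{361}$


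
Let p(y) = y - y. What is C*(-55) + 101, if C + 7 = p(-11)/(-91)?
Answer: 486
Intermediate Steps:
p(y) = 0
C = -7 (C = -7 + 0/(-91) = -7 + 0*(-1/91) = -7 + 0 = -7)
C*(-55) + 101 = -7*(-55) + 101 = 385 + 101 = 486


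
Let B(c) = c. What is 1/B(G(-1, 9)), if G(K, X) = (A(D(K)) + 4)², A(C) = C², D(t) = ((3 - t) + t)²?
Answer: 1/7225 ≈ 0.00013841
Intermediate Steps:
D(t) = 9 (D(t) = 3² = 9)
G(K, X) = 7225 (G(K, X) = (9² + 4)² = (81 + 4)² = 85² = 7225)
1/B(G(-1, 9)) = 1/7225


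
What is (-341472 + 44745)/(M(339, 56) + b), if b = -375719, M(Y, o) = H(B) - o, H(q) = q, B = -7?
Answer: 296727/375782 ≈ 0.78963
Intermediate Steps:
M(Y, o) = -7 - o
(-341472 + 44745)/(M(339, 56) + b) = (-341472 + 44745)/((-7 - 1*56) - 375719) = -296727/((-7 - 56) - 375719) = -296727/(-63 - 375719) = -296727/(-375782) = -296727*(-1/375782) = 296727/375782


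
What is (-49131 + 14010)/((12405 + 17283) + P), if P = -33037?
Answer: 35121/3349 ≈ 10.487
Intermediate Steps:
(-49131 + 14010)/((12405 + 17283) + P) = (-49131 + 14010)/((12405 + 17283) - 33037) = -35121/(29688 - 33037) = -35121/(-3349) = -35121*(-1/3349) = 35121/3349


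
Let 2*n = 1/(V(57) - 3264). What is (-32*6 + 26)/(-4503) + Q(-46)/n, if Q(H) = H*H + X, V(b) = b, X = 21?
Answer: -61721350988/4503 ≈ -1.3707e+7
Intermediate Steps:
n = -1/6414 (n = 1/(2*(57 - 3264)) = (1/2)/(-3207) = (1/2)*(-1/3207) = -1/6414 ≈ -0.00015591)
Q(H) = 21 + H**2 (Q(H) = H*H + 21 = H**2 + 21 = 21 + H**2)
(-32*6 + 26)/(-4503) + Q(-46)/n = (-32*6 + 26)/(-4503) + (21 + (-46)**2)/(-1/6414) = (-192 + 26)*(-1/4503) + (21 + 2116)*(-6414) = -166*(-1/4503) + 2137*(-6414) = 166/4503 - 13706718 = -61721350988/4503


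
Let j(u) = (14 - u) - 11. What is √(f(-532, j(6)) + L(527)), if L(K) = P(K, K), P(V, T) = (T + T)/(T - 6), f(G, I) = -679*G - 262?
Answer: 2*√24495380285/521 ≈ 600.81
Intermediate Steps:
j(u) = 3 - u
f(G, I) = -262 - 679*G
P(V, T) = 2*T/(-6 + T) (P(V, T) = (2*T)/(-6 + T) = 2*T/(-6 + T))
L(K) = 2*K/(-6 + K)
√(f(-532, j(6)) + L(527)) = √((-262 - 679*(-532)) + 2*527/(-6 + 527)) = √((-262 + 361228) + 2*527/521) = √(360966 + 2*527*(1/521)) = √(360966 + 1054/521) = √(188064340/521) = 2*√24495380285/521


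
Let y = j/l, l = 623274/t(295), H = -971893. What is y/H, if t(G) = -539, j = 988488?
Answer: 88799172/100959272947 ≈ 0.00087955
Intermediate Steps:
l = -623274/539 (l = 623274/(-539) = 623274*(-1/539) = -623274/539 ≈ -1156.4)
y = -88799172/103879 (y = 988488/(-623274/539) = 988488*(-539/623274) = -88799172/103879 ≈ -854.83)
y/H = -88799172/103879/(-971893) = -88799172/103879*(-1/971893) = 88799172/100959272947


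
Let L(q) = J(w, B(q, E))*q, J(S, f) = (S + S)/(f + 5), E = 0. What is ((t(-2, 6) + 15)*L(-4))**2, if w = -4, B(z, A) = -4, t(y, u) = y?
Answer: 173056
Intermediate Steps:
J(S, f) = 2*S/(5 + f) (J(S, f) = (2*S)/(5 + f) = 2*S/(5 + f))
L(q) = -8*q (L(q) = (2*(-4)/(5 - 4))*q = (2*(-4)/1)*q = (2*(-4)*1)*q = -8*q)
((t(-2, 6) + 15)*L(-4))**2 = ((-2 + 15)*(-8*(-4)))**2 = (13*32)**2 = 416**2 = 173056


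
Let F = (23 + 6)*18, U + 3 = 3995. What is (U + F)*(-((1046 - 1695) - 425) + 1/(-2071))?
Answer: 10040278042/2071 ≈ 4.8480e+6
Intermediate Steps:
U = 3992 (U = -3 + 3995 = 3992)
F = 522 (F = 29*18 = 522)
(U + F)*(-((1046 - 1695) - 425) + 1/(-2071)) = (3992 + 522)*(-((1046 - 1695) - 425) + 1/(-2071)) = 4514*(-(-649 - 425) - 1/2071) = 4514*(-1*(-1074) - 1/2071) = 4514*(1074 - 1/2071) = 4514*(2224253/2071) = 10040278042/2071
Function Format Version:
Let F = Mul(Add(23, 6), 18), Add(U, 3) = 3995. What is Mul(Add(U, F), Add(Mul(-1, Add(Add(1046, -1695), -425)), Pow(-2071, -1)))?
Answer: Rational(10040278042, 2071) ≈ 4.8480e+6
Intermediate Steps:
U = 3992 (U = Add(-3, 3995) = 3992)
F = 522 (F = Mul(29, 18) = 522)
Mul(Add(U, F), Add(Mul(-1, Add(Add(1046, -1695), -425)), Pow(-2071, -1))) = Mul(Add(3992, 522), Add(Mul(-1, Add(Add(1046, -1695), -425)), Pow(-2071, -1))) = Mul(4514, Add(Mul(-1, Add(-649, -425)), Rational(-1, 2071))) = Mul(4514, Add(Mul(-1, -1074), Rational(-1, 2071))) = Mul(4514, Add(1074, Rational(-1, 2071))) = Mul(4514, Rational(2224253, 2071)) = Rational(10040278042, 2071)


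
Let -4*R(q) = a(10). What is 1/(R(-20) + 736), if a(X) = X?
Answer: 2/1467 ≈ 0.0013633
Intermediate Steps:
R(q) = -5/2 (R(q) = -1/4*10 = -5/2)
1/(R(-20) + 736) = 1/(-5/2 + 736) = 1/(1467/2) = 2/1467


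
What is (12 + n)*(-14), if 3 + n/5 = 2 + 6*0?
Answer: -98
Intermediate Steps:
n = -5 (n = -15 + 5*(2 + 6*0) = -15 + 5*(2 + 0) = -15 + 5*2 = -15 + 10 = -5)
(12 + n)*(-14) = (12 - 5)*(-14) = 7*(-14) = -98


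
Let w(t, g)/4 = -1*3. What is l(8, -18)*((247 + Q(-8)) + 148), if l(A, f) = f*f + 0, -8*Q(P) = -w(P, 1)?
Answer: 127494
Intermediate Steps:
w(t, g) = -12 (w(t, g) = 4*(-1*3) = 4*(-3) = -12)
Q(P) = -3/2 (Q(P) = -(-1)*(-12)/8 = -⅛*12 = -3/2)
l(A, f) = f² (l(A, f) = f² + 0 = f²)
l(8, -18)*((247 + Q(-8)) + 148) = (-18)²*((247 - 3/2) + 148) = 324*(491/2 + 148) = 324*(787/2) = 127494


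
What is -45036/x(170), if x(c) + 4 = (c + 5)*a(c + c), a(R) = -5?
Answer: 15012/293 ≈ 51.235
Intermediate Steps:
x(c) = -29 - 5*c (x(c) = -4 + (c + 5)*(-5) = -4 + (5 + c)*(-5) = -4 + (-25 - 5*c) = -29 - 5*c)
-45036/x(170) = -45036/(-29 - 5*170) = -45036/(-29 - 850) = -45036/(-879) = -45036*(-1/879) = 15012/293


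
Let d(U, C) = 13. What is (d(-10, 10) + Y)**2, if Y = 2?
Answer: 225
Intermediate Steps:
(d(-10, 10) + Y)**2 = (13 + 2)**2 = 15**2 = 225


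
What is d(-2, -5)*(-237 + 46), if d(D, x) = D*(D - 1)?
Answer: -1146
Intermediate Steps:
d(D, x) = D*(-1 + D)
d(-2, -5)*(-237 + 46) = (-2*(-1 - 2))*(-237 + 46) = -2*(-3)*(-191) = 6*(-191) = -1146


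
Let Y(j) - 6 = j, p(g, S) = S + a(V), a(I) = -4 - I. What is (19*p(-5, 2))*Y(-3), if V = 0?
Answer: -114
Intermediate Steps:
p(g, S) = -4 + S (p(g, S) = S + (-4 - 1*0) = S + (-4 + 0) = S - 4 = -4 + S)
Y(j) = 6 + j
(19*p(-5, 2))*Y(-3) = (19*(-4 + 2))*(6 - 3) = (19*(-2))*3 = -38*3 = -114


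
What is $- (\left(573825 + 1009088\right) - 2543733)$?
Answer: $960820$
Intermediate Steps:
$- (\left(573825 + 1009088\right) - 2543733) = - (1582913 - 2543733) = \left(-1\right) \left(-960820\right) = 960820$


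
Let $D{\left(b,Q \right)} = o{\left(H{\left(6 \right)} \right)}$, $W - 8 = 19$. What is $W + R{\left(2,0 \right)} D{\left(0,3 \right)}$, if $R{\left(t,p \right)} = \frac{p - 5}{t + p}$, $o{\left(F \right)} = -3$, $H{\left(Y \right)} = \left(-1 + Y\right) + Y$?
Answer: $\frac{69}{2} \approx 34.5$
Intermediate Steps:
$W = 27$ ($W = 8 + 19 = 27$)
$H{\left(Y \right)} = -1 + 2 Y$
$D{\left(b,Q \right)} = -3$
$R{\left(t,p \right)} = \frac{-5 + p}{p + t}$
$W + R{\left(2,0 \right)} D{\left(0,3 \right)} = 27 + \frac{-5 + 0}{0 + 2} \left(-3\right) = 27 + \frac{1}{2} \left(-5\right) \left(-3\right) = 27 - - \frac{15}{2} = 27 + \frac{15}{2} = \frac{69}{2}$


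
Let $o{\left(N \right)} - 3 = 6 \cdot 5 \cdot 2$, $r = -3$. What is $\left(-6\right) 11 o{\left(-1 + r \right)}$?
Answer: $-4158$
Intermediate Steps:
$o{\left(N \right)} = 63$ ($o{\left(N \right)} = 3 + 6 \cdot 5 \cdot 2 = 3 + 30 \cdot 2 = 3 + 60 = 63$)
$\left(-6\right) 11 o{\left(-1 + r \right)} = \left(-6\right) 11 \cdot 63 = \left(-66\right) 63 = -4158$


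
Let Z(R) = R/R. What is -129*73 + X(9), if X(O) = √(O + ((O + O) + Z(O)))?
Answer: -9417 + 2*√7 ≈ -9411.7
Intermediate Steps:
Z(R) = 1
X(O) = √(1 + 3*O) (X(O) = √(O + ((O + O) + 1)) = √(O + (2*O + 1)) = √(O + (1 + 2*O)) = √(1 + 3*O))
-129*73 + X(9) = -129*73 + √(1 + 3*9) = -9417 + √(1 + 27) = -9417 + √28 = -9417 + 2*√7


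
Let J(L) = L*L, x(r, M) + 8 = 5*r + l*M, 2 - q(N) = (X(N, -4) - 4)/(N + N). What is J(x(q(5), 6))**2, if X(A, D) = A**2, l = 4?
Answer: 923521/16 ≈ 57720.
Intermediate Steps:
q(N) = 2 - (-4 + N**2)/(2*N) (q(N) = 2 - (N**2 - 4)/(N + N) = 2 - (-4 + N**2)/(2*N))
x(r, M) = -8 + 4*M + 5*r (x(r, M) = -8 + (5*r + 4*M) = -8 + (4*M + 5*r) = -8 + 4*M + 5*r)
J(L) = L**2
J(x(q(5), 6))**2 = ((-8 + 4*6 + 5*(2 + 2/5 - 1/2*5))**2)**2 = ((-8 + 24 + 5*(2 + 2*(1/5) - 5/2))**2)**2 = ((-8 + 24 + 5*(2 + 2/5 - 5/2))**2)**2 = ((-8 + 24 + 5*(-1/10))**2)**2 = ((-8 + 24 - 1/2)**2)**2 = ((31/2)**2)**2 = (961/4)**2 = 923521/16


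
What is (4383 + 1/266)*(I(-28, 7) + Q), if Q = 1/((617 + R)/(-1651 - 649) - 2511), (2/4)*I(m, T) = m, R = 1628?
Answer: -37721411119678/153682697 ≈ -2.4545e+5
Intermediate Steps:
I(m, T) = 2*m
Q = -460/1155509 (Q = 1/((617 + 1628)/(-1651 - 649) - 2511) = 1/(2245/(-2300) - 2511) = 1/(2245*(-1/2300) - 2511) = 1/(-449/460 - 2511) = 1/(-1155509/460) = -460/1155509 ≈ -0.00039809)
(4383 + 1/266)*(I(-28, 7) + Q) = (4383 + 1/266)*(2*(-28) - 460/1155509) = (4383 + 1/266)*(-56 - 460/1155509) = (1165879/266)*(-64708964/1155509) = -37721411119678/153682697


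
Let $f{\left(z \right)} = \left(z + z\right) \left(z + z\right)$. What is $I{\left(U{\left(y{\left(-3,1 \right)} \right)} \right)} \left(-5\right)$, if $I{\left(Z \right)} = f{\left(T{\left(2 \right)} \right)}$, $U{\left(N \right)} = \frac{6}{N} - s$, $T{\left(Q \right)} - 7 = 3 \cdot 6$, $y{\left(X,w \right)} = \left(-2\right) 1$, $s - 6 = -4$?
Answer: $-12500$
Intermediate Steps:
$s = 2$ ($s = 6 - 4 = 2$)
$y{\left(X,w \right)} = -2$
$T{\left(Q \right)} = 25$ ($T{\left(Q \right)} = 7 + 3 \cdot 6 = 7 + 18 = 25$)
$f{\left(z \right)} = 4 z^{2}$ ($f{\left(z \right)} = 2 z 2 z = 4 z^{2}$)
$U{\left(N \right)} = -2 + \frac{6}{N}$ ($U{\left(N \right)} = \frac{6}{N} - 2 = -2 + \frac{6}{N}$)
$I{\left(Z \right)} = 2500$ ($I{\left(Z \right)} = 4 \cdot 25^{2} = 4 \cdot 625 = 2500$)
$I{\left(U{\left(y{\left(-3,1 \right)} \right)} \right)} \left(-5\right) = 2500 \left(-5\right) = -12500$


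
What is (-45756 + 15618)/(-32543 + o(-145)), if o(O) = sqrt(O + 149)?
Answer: 10046/10847 ≈ 0.92616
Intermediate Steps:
o(O) = sqrt(149 + O)
(-45756 + 15618)/(-32543 + o(-145)) = (-45756 + 15618)/(-32543 + sqrt(149 - 145)) = -30138/(-32543 + sqrt(4)) = -30138/(-32543 + 2) = -30138/(-32541) = -30138*(-1/32541) = 10046/10847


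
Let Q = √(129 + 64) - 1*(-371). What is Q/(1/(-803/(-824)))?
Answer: 297913/824 + 803*√193/824 ≈ 375.08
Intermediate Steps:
Q = 371 + √193 (Q = √193 + 371 = 371 + √193 ≈ 384.89)
Q/(1/(-803/(-824))) = (371 + √193)/(1/(-803/(-824))) = (371 + √193)/(1/(-803*(-1/824))) = (371 + √193)/(1/(803/824)) = (371 + √193)/(824/803) = (371 + √193)*(803/824) = 297913/824 + 803*√193/824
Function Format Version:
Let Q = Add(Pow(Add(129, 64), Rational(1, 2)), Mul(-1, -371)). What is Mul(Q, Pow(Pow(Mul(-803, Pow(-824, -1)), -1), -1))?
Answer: Add(Rational(297913, 824), Mul(Rational(803, 824), Pow(193, Rational(1, 2)))) ≈ 375.08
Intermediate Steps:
Q = Add(371, Pow(193, Rational(1, 2))) (Q = Add(Pow(193, Rational(1, 2)), 371) = Add(371, Pow(193, Rational(1, 2))) ≈ 384.89)
Mul(Q, Pow(Pow(Mul(-803, Pow(-824, -1)), -1), -1)) = Mul(Add(371, Pow(193, Rational(1, 2))), Pow(Pow(Mul(-803, Pow(-824, -1)), -1), -1)) = Mul(Add(371, Pow(193, Rational(1, 2))), Pow(Pow(Mul(-803, Rational(-1, 824)), -1), -1)) = Mul(Add(371, Pow(193, Rational(1, 2))), Pow(Pow(Rational(803, 824), -1), -1)) = Mul(Add(371, Pow(193, Rational(1, 2))), Pow(Rational(824, 803), -1)) = Mul(Add(371, Pow(193, Rational(1, 2))), Rational(803, 824)) = Add(Rational(297913, 824), Mul(Rational(803, 824), Pow(193, Rational(1, 2))))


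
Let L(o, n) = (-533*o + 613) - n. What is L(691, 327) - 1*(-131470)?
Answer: -236547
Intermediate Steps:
L(o, n) = 613 - n - 533*o (L(o, n) = (613 - 533*o) - n = 613 - n - 533*o)
L(691, 327) - 1*(-131470) = (613 - 1*327 - 533*691) - 1*(-131470) = (613 - 327 - 368303) + 131470 = -368017 + 131470 = -236547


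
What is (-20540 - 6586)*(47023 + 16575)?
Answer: -1725159348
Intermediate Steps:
(-20540 - 6586)*(47023 + 16575) = -27126*63598 = -1725159348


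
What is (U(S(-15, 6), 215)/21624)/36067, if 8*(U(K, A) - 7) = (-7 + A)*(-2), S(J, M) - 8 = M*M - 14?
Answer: -15/259970936 ≈ -5.7699e-8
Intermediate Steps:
S(J, M) = -6 + M² (S(J, M) = 8 + (M*M - 14) = 8 + (M² - 14) = 8 + (-14 + M²) = -6 + M²)
U(K, A) = 35/4 - A/4 (U(K, A) = 7 + ((-7 + A)*(-2))/8 = 7 + (14 - 2*A)/8 = 7 + (7/4 - A/4) = 35/4 - A/4)
(U(S(-15, 6), 215)/21624)/36067 = ((35/4 - ¼*215)/21624)/36067 = ((35/4 - 215/4)*(1/21624))*(1/36067) = -45*1/21624*(1/36067) = -15/7208*1/36067 = -15/259970936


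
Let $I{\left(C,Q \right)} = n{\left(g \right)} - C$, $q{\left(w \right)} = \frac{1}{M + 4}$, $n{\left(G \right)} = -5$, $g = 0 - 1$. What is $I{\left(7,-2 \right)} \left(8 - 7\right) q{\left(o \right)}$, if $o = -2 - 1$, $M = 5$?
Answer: $- \frac{4}{3} \approx -1.3333$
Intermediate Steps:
$g = -1$
$o = -3$
$q{\left(w \right)} = \frac{1}{9}$ ($q{\left(w \right)} = \frac{1}{5 + 4} = \frac{1}{9}$)
$I{\left(C,Q \right)} = -5 - C$
$I{\left(7,-2 \right)} \left(8 - 7\right) q{\left(o \right)} = \left(-5 - 7\right) \left(8 - 7\right) \frac{1}{9} = \left(-5 - 7\right) 1 \cdot \frac{1}{9} = \left(-12\right) 1 \cdot \frac{1}{9} = \left(-12\right) \frac{1}{9} = - \frac{4}{3}$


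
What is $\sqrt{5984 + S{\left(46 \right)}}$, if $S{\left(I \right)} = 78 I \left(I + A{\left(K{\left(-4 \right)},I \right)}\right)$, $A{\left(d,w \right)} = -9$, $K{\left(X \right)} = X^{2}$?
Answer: $2 \sqrt{34685} \approx 372.48$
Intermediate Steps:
$S{\left(I \right)} = 78 I \left(-9 + I\right)$ ($S{\left(I \right)} = 78 I \left(I - 9\right) = 78 I \left(-9 + I\right)$)
$\sqrt{5984 + S{\left(46 \right)}} = \sqrt{5984 + 78 \cdot 46 \left(-9 + 46\right)} = \sqrt{5984 + 78 \cdot 46 \cdot 37} = \sqrt{5984 + 132756} = \sqrt{138740} = 2 \sqrt{34685}$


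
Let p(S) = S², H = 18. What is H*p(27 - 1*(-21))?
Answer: 41472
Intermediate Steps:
H*p(27 - 1*(-21)) = 18*(27 - 1*(-21))² = 18*(27 + 21)² = 18*48² = 18*2304 = 41472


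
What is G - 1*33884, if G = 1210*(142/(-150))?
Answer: -525442/15 ≈ -35029.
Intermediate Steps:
G = -17182/15 (G = 1210*(142*(-1/150)) = 1210*(-71/75) = -17182/15 ≈ -1145.5)
G - 1*33884 = -17182/15 - 1*33884 = -17182/15 - 33884 = -525442/15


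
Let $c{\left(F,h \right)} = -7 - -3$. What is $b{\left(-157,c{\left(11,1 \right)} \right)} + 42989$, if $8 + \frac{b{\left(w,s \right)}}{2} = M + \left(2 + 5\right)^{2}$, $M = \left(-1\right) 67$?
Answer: $42937$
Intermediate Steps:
$M = -67$
$c{\left(F,h \right)} = -4$ ($c{\left(F,h \right)} = -7 + 3 = -4$)
$b{\left(w,s \right)} = -52$ ($b{\left(w,s \right)} = -16 + 2 \left(-67 + \left(2 + 5\right)^{2}\right) = -16 + 2 \left(-67 + 7^{2}\right) = -16 + 2 \left(-67 + 49\right) = -16 + 2 \left(-18\right) = -16 - 36 = -52$)
$b{\left(-157,c{\left(11,1 \right)} \right)} + 42989 = -52 + 42989 = 42937$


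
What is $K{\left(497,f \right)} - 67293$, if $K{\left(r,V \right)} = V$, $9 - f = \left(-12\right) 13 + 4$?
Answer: $-67132$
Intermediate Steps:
$f = 161$ ($f = 9 - \left(\left(-12\right) 13 + 4\right) = 9 - \left(-156 + 4\right) = 9 - -152 = 9 + 152 = 161$)
$K{\left(497,f \right)} - 67293 = 161 - 67293 = -67132$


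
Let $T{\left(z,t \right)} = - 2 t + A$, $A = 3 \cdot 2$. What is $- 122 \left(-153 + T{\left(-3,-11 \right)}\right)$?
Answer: $15250$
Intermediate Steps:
$A = 6$
$T{\left(z,t \right)} = 6 - 2 t$ ($T{\left(z,t \right)} = - 2 t + 6 = 6 - 2 t$)
$- 122 \left(-153 + T{\left(-3,-11 \right)}\right) = - 122 \left(-153 + \left(6 - -22\right)\right) = - 122 \left(-153 + \left(6 + 22\right)\right) = - 122 \left(-153 + 28\right) = \left(-122\right) \left(-125\right) = 15250$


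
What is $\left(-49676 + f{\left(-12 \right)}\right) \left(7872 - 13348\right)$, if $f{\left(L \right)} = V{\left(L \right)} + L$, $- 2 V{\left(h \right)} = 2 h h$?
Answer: $272880032$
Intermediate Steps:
$V{\left(h \right)} = - h^{2}$ ($V{\left(h \right)} = - \frac{2 h h}{2} = - \frac{2 h^{2}}{2} = - h^{2}$)
$f{\left(L \right)} = L - L^{2}$ ($f{\left(L \right)} = - L^{2} + L = L - L^{2}$)
$\left(-49676 + f{\left(-12 \right)}\right) \left(7872 - 13348\right) = \left(-49676 - 12 \left(1 - -12\right)\right) \left(7872 - 13348\right) = \left(-49676 - 12 \left(1 + 12\right)\right) \left(-5476\right) = \left(-49676 - 156\right) \left(-5476\right) = \left(-49832\right) \left(-5476\right) = 272880032$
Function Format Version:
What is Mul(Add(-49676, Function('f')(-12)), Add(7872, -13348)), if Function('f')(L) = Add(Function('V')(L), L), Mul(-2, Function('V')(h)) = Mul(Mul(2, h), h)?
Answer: 272880032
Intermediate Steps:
Function('V')(h) = Mul(-1, Pow(h, 2)) (Function('V')(h) = Mul(Rational(-1, 2), Mul(Mul(2, h), h)) = Mul(Rational(-1, 2), Mul(2, Pow(h, 2))) = Mul(-1, Pow(h, 2)))
Function('f')(L) = Add(L, Mul(-1, Pow(L, 2))) (Function('f')(L) = Add(Mul(-1, Pow(L, 2)), L) = Add(L, Mul(-1, Pow(L, 2))))
Mul(Add(-49676, Function('f')(-12)), Add(7872, -13348)) = Mul(Add(-49676, Mul(-12, Add(1, Mul(-1, -12)))), Add(7872, -13348)) = Mul(Add(-49676, Mul(-12, Add(1, 12))), -5476) = Mul(Add(-49676, Mul(-12, 13)), -5476) = Mul(Add(-49676, -156), -5476) = Mul(-49832, -5476) = 272880032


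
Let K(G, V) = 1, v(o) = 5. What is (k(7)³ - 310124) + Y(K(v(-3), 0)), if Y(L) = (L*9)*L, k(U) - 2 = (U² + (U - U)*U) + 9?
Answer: -94115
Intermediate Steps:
k(U) = 11 + U² (k(U) = 2 + ((U² + (U - U)*U) + 9) = 2 + ((U² + 0*U) + 9) = 2 + ((U² + 0) + 9) = 2 + (U² + 9) = 2 + (9 + U²) = 11 + U²)
Y(L) = 9*L² (Y(L) = (9*L)*L = 9*L²)
(k(7)³ - 310124) + Y(K(v(-3), 0)) = ((11 + 7²)³ - 310124) + 9*1² = ((11 + 49)³ - 310124) + 9*1 = (60³ - 310124) + 9 = (216000 - 310124) + 9 = -94124 + 9 = -94115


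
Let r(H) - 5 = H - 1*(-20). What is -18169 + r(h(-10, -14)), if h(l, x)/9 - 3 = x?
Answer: -18243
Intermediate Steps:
h(l, x) = 27 + 9*x
r(H) = 25 + H (r(H) = 5 + (H - 1*(-20)) = 5 + (H + 20) = 5 + (20 + H) = 25 + H)
-18169 + r(h(-10, -14)) = -18169 + (25 + (27 + 9*(-14))) = -18169 + (25 + (27 - 126)) = -18169 + (25 - 99) = -18169 - 74 = -18243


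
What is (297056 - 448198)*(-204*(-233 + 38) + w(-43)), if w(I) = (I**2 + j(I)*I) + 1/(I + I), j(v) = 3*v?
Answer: -306601749085/43 ≈ -7.1303e+9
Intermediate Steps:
w(I) = 1/(2*I) + 4*I**2 (w(I) = (I**2 + (3*I)*I) + 1/(I + I) = (I**2 + 3*I**2) + 1/(2*I) = 4*I**2 + 1/(2*I) = 1/(2*I) + 4*I**2)
(297056 - 448198)*(-204*(-233 + 38) + w(-43)) = (297056 - 448198)*(-204*(-233 + 38) + (1/2)*(1 + 8*(-43)**3)/(-43)) = -151142*(-204*(-195) + (1/2)*(-1/43)*(1 + 8*(-79507))) = -151142*(39780 + (1/2)*(-1/43)*(1 - 636056)) = -151142*(39780 + (1/2)*(-1/43)*(-636055)) = -151142*(39780 + 636055/86) = -151142*4057135/86 = -306601749085/43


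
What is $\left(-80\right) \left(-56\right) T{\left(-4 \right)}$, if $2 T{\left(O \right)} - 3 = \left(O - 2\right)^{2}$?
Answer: $87360$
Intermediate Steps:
$T{\left(O \right)} = \frac{3}{2} + \frac{\left(-2 + O\right)^{2}}{2}$ ($T{\left(O \right)} = \frac{3}{2} + \frac{\left(O - 2\right)^{2}}{2} = \frac{3}{2} + \frac{\left(-2 + O\right)^{2}}{2}$)
$\left(-80\right) \left(-56\right) T{\left(-4 \right)} = \left(-80\right) \left(-56\right) \left(\frac{3}{2} + \frac{\left(-2 - 4\right)^{2}}{2}\right) = 4480 \left(\frac{3}{2} + \frac{\left(-6\right)^{2}}{2}\right) = 4480 \left(\frac{3}{2} + \frac{1}{2} \cdot 36\right) = 4480 \left(\frac{3}{2} + 18\right) = 4480 \cdot \frac{39}{2} = 87360$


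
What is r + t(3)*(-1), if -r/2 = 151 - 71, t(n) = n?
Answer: -163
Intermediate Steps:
r = -160 (r = -2*(151 - 71) = -2*80 = -160)
r + t(3)*(-1) = -160 + 3*(-1) = -160 - 3 = -163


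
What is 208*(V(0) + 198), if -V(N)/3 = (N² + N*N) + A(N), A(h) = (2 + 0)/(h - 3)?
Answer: 41600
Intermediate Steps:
A(h) = 2/(-3 + h)
V(N) = -6*N² - 6/(-3 + N) (V(N) = -3*((N² + N*N) + 2/(-3 + N)) = -3*((N² + N²) + 2/(-3 + N)) = -3*(2*N² + 2/(-3 + N)) = -6*N² - 6/(-3 + N))
208*(V(0) + 198) = 208*(6*(-1 + 0²*(3 - 1*0))/(-3 + 0) + 198) = 208*(6*(-1 + 0*(3 + 0))/(-3) + 198) = 208*(6*(-⅓)*(-1 + 0*3) + 198) = 208*(6*(-⅓)*(-1 + 0) + 198) = 208*(6*(-⅓)*(-1) + 198) = 208*(2 + 198) = 208*200 = 41600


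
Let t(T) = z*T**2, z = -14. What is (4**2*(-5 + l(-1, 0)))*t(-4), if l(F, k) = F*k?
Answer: 17920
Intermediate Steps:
t(T) = -14*T**2
(4**2*(-5 + l(-1, 0)))*t(-4) = (4**2*(-5 - 1*0))*(-14*(-4)**2) = (16*(-5 + 0))*(-14*16) = (16*(-5))*(-224) = -80*(-224) = 17920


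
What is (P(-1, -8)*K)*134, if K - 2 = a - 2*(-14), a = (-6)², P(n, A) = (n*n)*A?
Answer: -70752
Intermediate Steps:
P(n, A) = A*n² (P(n, A) = n²*A = A*n²)
a = 36
K = 66 (K = 2 + (36 - 2*(-14)) = 2 + (36 + 28) = 2 + 64 = 66)
(P(-1, -8)*K)*134 = (-8*(-1)²*66)*134 = (-8*1*66)*134 = -8*66*134 = -528*134 = -70752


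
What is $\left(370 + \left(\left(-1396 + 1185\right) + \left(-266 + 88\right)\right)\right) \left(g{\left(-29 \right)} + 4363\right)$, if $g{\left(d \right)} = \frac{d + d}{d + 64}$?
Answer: $- \frac{2900293}{35} \approx -82866.0$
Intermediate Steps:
$g{\left(d \right)} = \frac{2 d}{64 + d}$
$\left(370 + \left(\left(-1396 + 1185\right) + \left(-266 + 88\right)\right)\right) \left(g{\left(-29 \right)} + 4363\right) = \left(370 + \left(\left(-1396 + 1185\right) + \left(-266 + 88\right)\right)\right) \left(2 \left(-29\right) \frac{1}{64 - 29} + 4363\right) = \left(370 - 389\right) \left(2 \left(-29\right) \frac{1}{35} + 4363\right) = - 19 \left(- \frac{58}{35} + 4363\right) = \left(-19\right) \frac{152647}{35} = - \frac{2900293}{35}$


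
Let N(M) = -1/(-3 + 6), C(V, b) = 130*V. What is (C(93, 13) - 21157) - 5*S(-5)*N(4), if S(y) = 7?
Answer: -27166/3 ≈ -9055.3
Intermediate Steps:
N(M) = -⅓ (N(M) = -1/3 = -1*⅓ = -⅓)
(C(93, 13) - 21157) - 5*S(-5)*N(4) = (130*93 - 21157) - 5*7*(-1)/3 = (12090 - 21157) - 35*(-1)/3 = -9067 - 1*(-35/3) = -9067 + 35/3 = -27166/3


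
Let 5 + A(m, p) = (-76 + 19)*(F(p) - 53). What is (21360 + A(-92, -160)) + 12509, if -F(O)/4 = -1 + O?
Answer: 177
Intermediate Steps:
F(O) = 4 - 4*O (F(O) = -4*(-1 + O) = 4 - 4*O)
A(m, p) = 2788 + 228*p (A(m, p) = -5 + (-76 + 19)*((4 - 4*p) - 53) = -5 - 57*(-49 - 4*p) = -5 + (2793 + 228*p) = 2788 + 228*p)
(21360 + A(-92, -160)) + 12509 = (21360 + (2788 + 228*(-160))) + 12509 = (21360 + (2788 - 36480)) + 12509 = (21360 - 33692) + 12509 = -12332 + 12509 = 177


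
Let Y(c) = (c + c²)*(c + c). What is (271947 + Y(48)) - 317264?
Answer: 180475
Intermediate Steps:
Y(c) = 2*c*(c + c²) (Y(c) = (c + c²)*(2*c) = 2*c*(c + c²))
(271947 + Y(48)) - 317264 = (271947 + 2*48²*(1 + 48)) - 317264 = (271947 + 2*2304*49) - 317264 = (271947 + 225792) - 317264 = 497739 - 317264 = 180475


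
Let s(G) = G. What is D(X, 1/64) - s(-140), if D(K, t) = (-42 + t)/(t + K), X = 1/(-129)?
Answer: -337523/65 ≈ -5192.7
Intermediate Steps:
X = -1/129 ≈ -0.0077519
D(K, t) = (-42 + t)/(K + t)
D(X, 1/64) - s(-140) = (-42 + 1/64)/(-1/129 + 1/64) - 1*(-140) = (-42 + 1/64)/(-1/129 + 1/64) + 140 = -2687/64/(65/8256) + 140 = (8256/65)*(-2687/64) + 140 = -346623/65 + 140 = -337523/65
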